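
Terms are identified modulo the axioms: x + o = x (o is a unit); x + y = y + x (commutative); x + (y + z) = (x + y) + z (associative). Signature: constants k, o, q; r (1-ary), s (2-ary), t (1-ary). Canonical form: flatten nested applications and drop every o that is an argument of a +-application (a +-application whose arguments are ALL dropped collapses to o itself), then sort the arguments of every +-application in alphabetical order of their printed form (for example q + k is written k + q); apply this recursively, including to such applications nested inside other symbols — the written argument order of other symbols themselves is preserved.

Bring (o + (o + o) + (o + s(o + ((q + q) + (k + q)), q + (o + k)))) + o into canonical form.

Flatten:  o + o + o + o + s(o + ((q + q) + (k + q)), q + (o + k)) + o
Inside:  s(o + ((q + q) + (k + q)), q + (o + k))  →  s(k + q + q + q, k + q)
Drop the unit:  drop o (×5)
Order the arguments:  s(k + q + q + q, k + q)

Answer: s(k + q + q + q, k + q)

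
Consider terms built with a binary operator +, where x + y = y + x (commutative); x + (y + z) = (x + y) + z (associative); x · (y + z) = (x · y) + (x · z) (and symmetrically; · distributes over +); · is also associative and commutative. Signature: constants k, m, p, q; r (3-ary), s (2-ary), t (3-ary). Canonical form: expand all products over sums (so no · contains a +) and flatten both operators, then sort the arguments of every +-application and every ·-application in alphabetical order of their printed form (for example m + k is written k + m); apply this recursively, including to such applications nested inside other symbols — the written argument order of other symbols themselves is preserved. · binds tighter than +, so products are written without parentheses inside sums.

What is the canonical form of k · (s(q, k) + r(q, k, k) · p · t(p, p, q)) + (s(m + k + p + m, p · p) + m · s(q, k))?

Answer: k · p · r(q, k, k) · t(p, p, q) + k · s(q, k) + m · s(q, k) + s(k + m + m + p, p · p)

Derivation:
Expand products over sums:  k · s(q, k) + k · p · r(q, k, k) · t(p, p, q) + s(k + m + m + p, p · p) + m · s(q, k)
Order the arguments:  k · p · r(q, k, k) · t(p, p, q) + k · s(q, k) + m · s(q, k) + s(k + m + m + p, p · p)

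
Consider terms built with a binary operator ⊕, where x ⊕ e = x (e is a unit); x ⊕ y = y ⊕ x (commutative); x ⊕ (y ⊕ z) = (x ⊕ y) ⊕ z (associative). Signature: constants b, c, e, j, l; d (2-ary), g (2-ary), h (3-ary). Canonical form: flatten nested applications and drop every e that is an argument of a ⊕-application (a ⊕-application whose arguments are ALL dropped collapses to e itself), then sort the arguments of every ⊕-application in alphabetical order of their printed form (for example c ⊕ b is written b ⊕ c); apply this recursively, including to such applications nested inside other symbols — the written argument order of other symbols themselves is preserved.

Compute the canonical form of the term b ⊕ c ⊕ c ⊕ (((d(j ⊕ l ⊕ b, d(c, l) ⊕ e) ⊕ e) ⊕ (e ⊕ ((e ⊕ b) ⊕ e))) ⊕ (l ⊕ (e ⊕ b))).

Merge nested applications:  b ⊕ c ⊕ c ⊕ d(j ⊕ l ⊕ b, d(c, l) ⊕ e) ⊕ e ⊕ e ⊕ e ⊕ b ⊕ e ⊕ l ⊕ e ⊕ b
Inside:  d(j ⊕ l ⊕ b, d(c, l) ⊕ e)  →  d(b ⊕ j ⊕ l, d(c, l))
Units out:  drop e (×5)
Sort arguments:  b ⊕ b ⊕ b ⊕ c ⊕ c ⊕ d(b ⊕ j ⊕ l, d(c, l)) ⊕ l

Answer: b ⊕ b ⊕ b ⊕ c ⊕ c ⊕ d(b ⊕ j ⊕ l, d(c, l)) ⊕ l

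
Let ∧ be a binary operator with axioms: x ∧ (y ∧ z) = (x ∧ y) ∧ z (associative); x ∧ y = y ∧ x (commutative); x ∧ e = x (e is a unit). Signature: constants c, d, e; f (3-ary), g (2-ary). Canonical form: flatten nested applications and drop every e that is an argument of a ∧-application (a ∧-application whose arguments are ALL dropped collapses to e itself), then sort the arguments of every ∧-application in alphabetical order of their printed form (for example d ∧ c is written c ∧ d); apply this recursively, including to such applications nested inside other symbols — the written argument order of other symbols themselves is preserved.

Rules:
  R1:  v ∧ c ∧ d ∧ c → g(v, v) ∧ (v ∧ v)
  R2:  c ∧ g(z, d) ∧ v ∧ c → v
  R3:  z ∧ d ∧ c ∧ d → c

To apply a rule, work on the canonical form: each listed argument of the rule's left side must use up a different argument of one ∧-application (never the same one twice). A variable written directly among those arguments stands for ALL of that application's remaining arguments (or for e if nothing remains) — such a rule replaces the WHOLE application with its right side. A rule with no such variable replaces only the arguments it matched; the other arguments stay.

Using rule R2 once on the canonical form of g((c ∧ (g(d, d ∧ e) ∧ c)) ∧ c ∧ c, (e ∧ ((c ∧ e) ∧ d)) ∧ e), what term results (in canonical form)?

Canonical form:  g(c ∧ c ∧ c ∧ c ∧ g(d, d), c ∧ d)
Apply R2:  consuming c, c, g(d, d);  v := c ∧ c, z := d
The variable takes the whole remainder — replace the entire application.
Result:  g(c ∧ c, c ∧ d)

Answer: g(c ∧ c, c ∧ d)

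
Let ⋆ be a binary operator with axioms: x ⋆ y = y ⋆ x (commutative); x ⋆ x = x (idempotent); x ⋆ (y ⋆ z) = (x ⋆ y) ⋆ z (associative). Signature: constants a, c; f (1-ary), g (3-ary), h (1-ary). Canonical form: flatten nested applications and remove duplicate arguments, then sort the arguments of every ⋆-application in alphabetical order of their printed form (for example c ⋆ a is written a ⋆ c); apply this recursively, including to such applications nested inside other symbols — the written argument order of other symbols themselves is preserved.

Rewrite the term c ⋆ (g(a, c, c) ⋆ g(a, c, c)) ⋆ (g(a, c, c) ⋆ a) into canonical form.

Un-nest:  c ⋆ g(a, c, c) ⋆ g(a, c, c) ⋆ g(a, c, c) ⋆ a
Drop duplicates:  drop duplicate g(a, c, c), g(a, c, c)
Order the arguments:  a ⋆ c ⋆ g(a, c, c)

Answer: a ⋆ c ⋆ g(a, c, c)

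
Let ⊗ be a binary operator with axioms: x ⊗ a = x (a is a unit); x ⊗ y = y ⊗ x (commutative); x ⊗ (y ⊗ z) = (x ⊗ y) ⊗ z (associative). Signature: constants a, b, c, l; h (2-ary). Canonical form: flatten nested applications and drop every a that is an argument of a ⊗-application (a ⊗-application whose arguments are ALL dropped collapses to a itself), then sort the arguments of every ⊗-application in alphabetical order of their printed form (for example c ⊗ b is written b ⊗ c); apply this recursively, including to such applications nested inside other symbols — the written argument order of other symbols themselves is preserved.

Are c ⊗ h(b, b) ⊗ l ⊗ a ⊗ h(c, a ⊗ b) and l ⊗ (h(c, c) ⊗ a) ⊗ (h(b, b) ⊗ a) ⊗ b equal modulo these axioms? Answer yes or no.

Answer: no — c ⊗ h(b, b) ⊗ h(c, b) ⊗ l vs b ⊗ h(b, b) ⊗ h(c, c) ⊗ l

Derivation:
Left:  c ⊗ h(b, b) ⊗ l ⊗ a ⊗ h(c, a ⊗ b)
  Canonicalize subterm:  h(c, a ⊗ b)  →  h(c, b)
  Drop the unit:  drop a
  Sort:  c ⊗ h(b, b) ⊗ h(c, b) ⊗ l
Right:  l ⊗ (h(c, c) ⊗ a) ⊗ (h(b, b) ⊗ a) ⊗ b
  Flatten:  l ⊗ h(c, c) ⊗ a ⊗ h(b, b) ⊗ a ⊗ b
  Drop the unit:  drop a (×2)
  Sort arguments:  b ⊗ h(b, b) ⊗ h(c, c) ⊗ l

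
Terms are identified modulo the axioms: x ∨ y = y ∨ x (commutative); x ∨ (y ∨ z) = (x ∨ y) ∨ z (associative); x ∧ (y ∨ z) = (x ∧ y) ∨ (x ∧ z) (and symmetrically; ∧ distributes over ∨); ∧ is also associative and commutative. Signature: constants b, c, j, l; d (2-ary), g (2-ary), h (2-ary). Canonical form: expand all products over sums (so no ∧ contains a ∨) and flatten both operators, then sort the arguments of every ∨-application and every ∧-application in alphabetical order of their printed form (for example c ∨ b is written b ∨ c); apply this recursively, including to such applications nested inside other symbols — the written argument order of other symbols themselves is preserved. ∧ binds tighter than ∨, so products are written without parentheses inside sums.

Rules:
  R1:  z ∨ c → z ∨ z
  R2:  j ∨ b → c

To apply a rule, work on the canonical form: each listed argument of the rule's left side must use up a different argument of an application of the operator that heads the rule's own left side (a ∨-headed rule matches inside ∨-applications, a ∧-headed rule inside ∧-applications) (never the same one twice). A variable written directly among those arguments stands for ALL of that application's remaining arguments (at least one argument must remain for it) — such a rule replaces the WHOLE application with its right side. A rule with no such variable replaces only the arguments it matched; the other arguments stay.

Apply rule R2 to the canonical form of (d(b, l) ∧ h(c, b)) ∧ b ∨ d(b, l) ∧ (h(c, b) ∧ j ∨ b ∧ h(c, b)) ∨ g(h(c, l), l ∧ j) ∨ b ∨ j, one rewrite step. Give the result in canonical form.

Canonical form:  b ∨ b ∧ d(b, l) ∧ h(c, b) ∨ b ∧ d(b, l) ∧ h(c, b) ∨ d(b, l) ∧ h(c, b) ∧ j ∨ g(h(c, l), j ∧ l) ∨ j
Match R2:  consume b, j
Result:  b ∧ d(b, l) ∧ h(c, b) ∨ b ∧ d(b, l) ∧ h(c, b) ∨ c ∨ d(b, l) ∧ h(c, b) ∧ j ∨ g(h(c, l), j ∧ l)

Answer: b ∧ d(b, l) ∧ h(c, b) ∨ b ∧ d(b, l) ∧ h(c, b) ∨ c ∨ d(b, l) ∧ h(c, b) ∧ j ∨ g(h(c, l), j ∧ l)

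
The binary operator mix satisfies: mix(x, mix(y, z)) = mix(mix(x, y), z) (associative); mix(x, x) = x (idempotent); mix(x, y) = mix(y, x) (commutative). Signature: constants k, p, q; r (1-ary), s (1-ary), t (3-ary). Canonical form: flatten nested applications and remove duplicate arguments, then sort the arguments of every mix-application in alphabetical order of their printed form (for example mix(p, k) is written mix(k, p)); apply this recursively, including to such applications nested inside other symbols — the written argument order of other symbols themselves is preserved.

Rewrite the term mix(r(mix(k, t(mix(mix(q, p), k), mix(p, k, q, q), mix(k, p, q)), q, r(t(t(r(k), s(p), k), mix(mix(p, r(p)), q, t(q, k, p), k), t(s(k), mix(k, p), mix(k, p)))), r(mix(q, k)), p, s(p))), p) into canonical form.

Canonicalize subterm:  r(mix(k, t(mix(mix(q, p), k), mix(p, k, q, q), mix(k, p, q)), q, r(t(t(r(k), s(p), k), mix(mix(p, r(p)), q, t(q, k, p), k), t(s(k), mix(k, p), mix(k, p)))), r(mix(q, k)), p, s(p)))  →  r(mix(k, p, q, r(mix(k, q)), r(t(t(r(k), s(p), k), mix(k, p, q, r(p), t(q, k, p)), t(s(k), mix(k, p), mix(k, p)))), s(p), t(mix(k, p, q), mix(k, p, q), mix(k, p, q))))
Sort arguments:  mix(p, r(mix(k, p, q, r(mix(k, q)), r(t(t(r(k), s(p), k), mix(k, p, q, r(p), t(q, k, p)), t(s(k), mix(k, p), mix(k, p)))), s(p), t(mix(k, p, q), mix(k, p, q), mix(k, p, q)))))

Answer: mix(p, r(mix(k, p, q, r(mix(k, q)), r(t(t(r(k), s(p), k), mix(k, p, q, r(p), t(q, k, p)), t(s(k), mix(k, p), mix(k, p)))), s(p), t(mix(k, p, q), mix(k, p, q), mix(k, p, q)))))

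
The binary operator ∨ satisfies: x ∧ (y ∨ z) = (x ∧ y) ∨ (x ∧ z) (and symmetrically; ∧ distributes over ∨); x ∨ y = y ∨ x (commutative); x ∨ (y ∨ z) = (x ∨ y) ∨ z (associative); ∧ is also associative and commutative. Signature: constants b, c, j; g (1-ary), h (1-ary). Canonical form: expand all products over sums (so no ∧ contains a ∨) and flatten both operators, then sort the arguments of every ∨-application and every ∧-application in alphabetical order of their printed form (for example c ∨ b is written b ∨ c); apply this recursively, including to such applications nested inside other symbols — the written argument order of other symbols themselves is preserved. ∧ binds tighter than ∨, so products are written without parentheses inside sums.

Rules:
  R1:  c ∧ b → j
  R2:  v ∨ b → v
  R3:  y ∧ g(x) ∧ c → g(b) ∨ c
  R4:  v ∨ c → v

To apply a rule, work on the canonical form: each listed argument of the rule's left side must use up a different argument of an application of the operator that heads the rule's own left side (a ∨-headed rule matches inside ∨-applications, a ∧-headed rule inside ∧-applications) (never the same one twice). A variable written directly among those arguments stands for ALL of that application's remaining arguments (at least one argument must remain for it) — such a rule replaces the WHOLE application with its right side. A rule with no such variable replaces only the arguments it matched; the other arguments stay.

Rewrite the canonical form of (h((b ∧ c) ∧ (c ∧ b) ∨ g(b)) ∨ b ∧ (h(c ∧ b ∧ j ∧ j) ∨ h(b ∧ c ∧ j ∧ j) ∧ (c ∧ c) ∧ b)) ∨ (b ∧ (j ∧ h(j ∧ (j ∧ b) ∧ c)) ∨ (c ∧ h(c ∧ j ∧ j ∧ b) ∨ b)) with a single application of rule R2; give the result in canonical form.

Canonical form:  b ∨ b ∧ b ∧ c ∧ c ∧ h(b ∧ c ∧ j ∧ j) ∨ b ∧ h(b ∧ c ∧ j ∧ j) ∨ b ∧ h(b ∧ c ∧ j ∧ j) ∧ j ∨ c ∧ h(b ∧ c ∧ j ∧ j) ∨ h(b ∧ b ∧ c ∧ c ∨ g(b))
Apply R2:  consuming b;  v := b ∧ b ∧ c ∧ c ∧ h(b ∧ c ∧ j ∧ j) ∨ b ∧ h(b ∧ c ∧ j ∧ j) ∨ b ∧ h(b ∧ c ∧ j ∧ j) ∧ j ∨ c ∧ h(b ∧ c ∧ j ∧ j) ∨ h(b ∧ b ∧ c ∧ c ∨ g(b))
The variable takes the whole remainder — replace the entire application.
Giving:  b ∧ b ∧ c ∧ c ∧ h(b ∧ c ∧ j ∧ j) ∨ b ∧ h(b ∧ c ∧ j ∧ j) ∨ b ∧ h(b ∧ c ∧ j ∧ j) ∧ j ∨ c ∧ h(b ∧ c ∧ j ∧ j) ∨ h(b ∧ b ∧ c ∧ c ∨ g(b))

Answer: b ∧ b ∧ c ∧ c ∧ h(b ∧ c ∧ j ∧ j) ∨ b ∧ h(b ∧ c ∧ j ∧ j) ∨ b ∧ h(b ∧ c ∧ j ∧ j) ∧ j ∨ c ∧ h(b ∧ c ∧ j ∧ j) ∨ h(b ∧ b ∧ c ∧ c ∨ g(b))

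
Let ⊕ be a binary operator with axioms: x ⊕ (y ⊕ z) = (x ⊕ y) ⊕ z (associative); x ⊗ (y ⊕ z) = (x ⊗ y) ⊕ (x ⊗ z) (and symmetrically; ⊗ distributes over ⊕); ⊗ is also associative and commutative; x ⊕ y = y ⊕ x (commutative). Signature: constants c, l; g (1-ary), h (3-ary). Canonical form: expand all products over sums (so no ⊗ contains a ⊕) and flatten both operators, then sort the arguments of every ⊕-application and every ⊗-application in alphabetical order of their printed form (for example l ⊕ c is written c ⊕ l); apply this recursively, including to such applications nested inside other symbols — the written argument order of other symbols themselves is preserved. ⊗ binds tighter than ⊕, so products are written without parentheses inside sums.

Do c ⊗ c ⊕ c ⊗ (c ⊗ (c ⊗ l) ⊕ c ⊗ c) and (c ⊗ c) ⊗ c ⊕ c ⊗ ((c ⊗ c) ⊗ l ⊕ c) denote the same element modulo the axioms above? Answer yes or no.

Left:  c ⊗ c ⊕ c ⊗ (c ⊗ (c ⊗ l) ⊕ c ⊗ c)
  Distribute:  c ⊗ c ⊕ c ⊗ c ⊗ c ⊗ l ⊕ c ⊗ c ⊗ c
  Order the arguments:  c ⊗ c ⊕ c ⊗ c ⊗ c ⊕ c ⊗ c ⊗ c ⊗ l
Right:  (c ⊗ c) ⊗ c ⊕ c ⊗ ((c ⊗ c) ⊗ l ⊕ c)
  Expand products over sums:  c ⊗ c ⊗ c ⊕ c ⊗ c ⊗ c ⊗ l ⊕ c ⊗ c
  Order the arguments:  c ⊗ c ⊕ c ⊗ c ⊗ c ⊕ c ⊗ c ⊗ c ⊗ l

Answer: yes — both canonical forms are c ⊗ c ⊕ c ⊗ c ⊗ c ⊕ c ⊗ c ⊗ c ⊗ l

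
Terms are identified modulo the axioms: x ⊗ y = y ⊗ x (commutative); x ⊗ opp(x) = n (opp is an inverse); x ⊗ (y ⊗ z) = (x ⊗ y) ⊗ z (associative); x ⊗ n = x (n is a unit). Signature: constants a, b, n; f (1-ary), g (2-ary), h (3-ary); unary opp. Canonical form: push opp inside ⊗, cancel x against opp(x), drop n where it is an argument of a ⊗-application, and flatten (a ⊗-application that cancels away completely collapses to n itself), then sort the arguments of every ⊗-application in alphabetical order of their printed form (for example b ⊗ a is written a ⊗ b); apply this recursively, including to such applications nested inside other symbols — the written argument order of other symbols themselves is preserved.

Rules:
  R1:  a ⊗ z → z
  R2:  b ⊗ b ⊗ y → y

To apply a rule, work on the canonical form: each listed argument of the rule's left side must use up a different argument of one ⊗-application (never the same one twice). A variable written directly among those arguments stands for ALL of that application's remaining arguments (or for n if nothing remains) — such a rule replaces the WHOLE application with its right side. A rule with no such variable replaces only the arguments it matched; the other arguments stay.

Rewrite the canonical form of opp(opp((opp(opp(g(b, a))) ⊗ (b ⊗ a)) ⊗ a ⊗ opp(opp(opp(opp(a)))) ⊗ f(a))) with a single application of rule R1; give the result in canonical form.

Canonical form:  a ⊗ a ⊗ a ⊗ b ⊗ f(a) ⊗ g(b, a)
R1 matches:  uses a;  z := a ⊗ a ⊗ b ⊗ f(a) ⊗ g(b, a)
The variable takes the whole remainder — replace the entire application.
Giving:  a ⊗ a ⊗ b ⊗ f(a) ⊗ g(b, a)

Answer: a ⊗ a ⊗ b ⊗ f(a) ⊗ g(b, a)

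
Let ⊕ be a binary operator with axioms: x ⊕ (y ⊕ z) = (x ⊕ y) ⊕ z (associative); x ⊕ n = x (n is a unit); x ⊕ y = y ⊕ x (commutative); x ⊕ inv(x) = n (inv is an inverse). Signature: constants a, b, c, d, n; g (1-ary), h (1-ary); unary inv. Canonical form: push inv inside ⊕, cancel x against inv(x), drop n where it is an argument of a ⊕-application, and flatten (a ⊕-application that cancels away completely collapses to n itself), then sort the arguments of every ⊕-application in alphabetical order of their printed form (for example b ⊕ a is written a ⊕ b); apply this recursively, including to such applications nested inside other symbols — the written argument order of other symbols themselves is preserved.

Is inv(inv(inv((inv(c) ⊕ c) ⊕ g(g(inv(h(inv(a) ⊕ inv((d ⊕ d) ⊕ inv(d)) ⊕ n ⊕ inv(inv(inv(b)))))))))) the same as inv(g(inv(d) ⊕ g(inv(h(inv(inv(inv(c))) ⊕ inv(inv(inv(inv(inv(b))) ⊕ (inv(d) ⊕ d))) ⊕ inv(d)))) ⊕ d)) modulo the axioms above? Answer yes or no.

Answer: no — inv(g(g(inv(h(inv(a) ⊕ inv(b) ⊕ inv(d)))))) vs inv(g(g(inv(h(inv(b) ⊕ inv(c) ⊕ inv(d))))))

Derivation:
Left:  inv(inv(inv((inv(c) ⊕ c) ⊕ g(g(inv(h(inv(a) ⊕ inv((d ⊕ d) ⊕ inv(d)) ⊕ n ⊕ inv(inv(inv(b))))))))))
  Push inv inside:  distribute inv over ⊕ and collapse double inv
  Cancel:  c cancels
  Collect:  inv(g(g(inv(h(inv(a) ⊕ inv(b) ⊕ inv(d))))))
Right:  inv(g(inv(d) ⊕ g(inv(h(inv(inv(inv(c))) ⊕ inv(inv(inv(inv(inv(b))) ⊕ (inv(d) ⊕ d))) ⊕ inv(d)))) ⊕ d))
  Push inv inside:  distribute inv over ⊕ and collapse double inv
  Collect:  inv(g(g(inv(h(inv(b) ⊕ inv(c) ⊕ inv(d))))))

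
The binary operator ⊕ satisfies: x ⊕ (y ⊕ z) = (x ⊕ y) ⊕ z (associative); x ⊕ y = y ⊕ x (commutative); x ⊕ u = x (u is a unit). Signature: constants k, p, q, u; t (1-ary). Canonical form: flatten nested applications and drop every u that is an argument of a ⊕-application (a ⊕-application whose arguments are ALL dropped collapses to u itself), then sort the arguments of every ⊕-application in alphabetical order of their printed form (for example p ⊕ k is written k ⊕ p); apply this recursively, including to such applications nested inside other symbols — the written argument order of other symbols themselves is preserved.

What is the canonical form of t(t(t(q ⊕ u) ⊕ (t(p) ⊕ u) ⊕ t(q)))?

Answer: t(t(t(p) ⊕ t(q) ⊕ t(q)))

Derivation:
Work inside:  t(q ⊕ u) ⊕ (t(p) ⊕ u) ⊕ t(q)
Un-nest:  t(q ⊕ u) ⊕ t(p) ⊕ u ⊕ t(q)
Canonicalize subterm:  t(q ⊕ u)  →  t(q)
Units out:  drop u
Sort arguments:  t(p) ⊕ t(q) ⊕ t(q)
Put back:  t(t(t(p) ⊕ t(q) ⊕ t(q)))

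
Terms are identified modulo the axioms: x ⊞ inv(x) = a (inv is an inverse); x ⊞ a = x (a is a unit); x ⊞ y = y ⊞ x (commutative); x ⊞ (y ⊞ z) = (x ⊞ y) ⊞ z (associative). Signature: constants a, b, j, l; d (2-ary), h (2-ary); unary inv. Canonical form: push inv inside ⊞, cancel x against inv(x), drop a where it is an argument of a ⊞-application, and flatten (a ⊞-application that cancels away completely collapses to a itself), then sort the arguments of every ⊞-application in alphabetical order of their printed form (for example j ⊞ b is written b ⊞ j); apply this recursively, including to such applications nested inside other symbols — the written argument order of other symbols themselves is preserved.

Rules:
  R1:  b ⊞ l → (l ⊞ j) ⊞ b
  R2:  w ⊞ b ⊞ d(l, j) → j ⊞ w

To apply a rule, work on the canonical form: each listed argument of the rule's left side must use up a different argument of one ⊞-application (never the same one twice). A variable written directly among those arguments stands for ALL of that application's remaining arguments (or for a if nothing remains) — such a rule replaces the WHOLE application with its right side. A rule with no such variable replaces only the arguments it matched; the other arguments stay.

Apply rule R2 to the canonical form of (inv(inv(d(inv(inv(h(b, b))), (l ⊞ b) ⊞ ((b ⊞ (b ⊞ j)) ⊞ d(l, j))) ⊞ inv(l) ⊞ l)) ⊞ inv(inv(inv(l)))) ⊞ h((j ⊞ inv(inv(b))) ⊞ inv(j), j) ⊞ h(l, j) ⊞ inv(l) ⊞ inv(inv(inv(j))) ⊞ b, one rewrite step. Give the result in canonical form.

Answer: b ⊞ d(h(b, b), b ⊞ b ⊞ j ⊞ j ⊞ l) ⊞ h(b, j) ⊞ h(l, j) ⊞ inv(j) ⊞ inv(l) ⊞ inv(l)

Derivation:
Canonical form:  b ⊞ d(h(b, b), b ⊞ b ⊞ b ⊞ d(l, j) ⊞ j ⊞ l) ⊞ h(b, j) ⊞ h(l, j) ⊞ inv(j) ⊞ inv(l) ⊞ inv(l)
Match R2:  consume b, d(l, j);  w := b ⊞ b ⊞ j ⊞ l
The variable takes the whole remainder — replace the entire application.
Result:  b ⊞ d(h(b, b), b ⊞ b ⊞ j ⊞ j ⊞ l) ⊞ h(b, j) ⊞ h(l, j) ⊞ inv(j) ⊞ inv(l) ⊞ inv(l)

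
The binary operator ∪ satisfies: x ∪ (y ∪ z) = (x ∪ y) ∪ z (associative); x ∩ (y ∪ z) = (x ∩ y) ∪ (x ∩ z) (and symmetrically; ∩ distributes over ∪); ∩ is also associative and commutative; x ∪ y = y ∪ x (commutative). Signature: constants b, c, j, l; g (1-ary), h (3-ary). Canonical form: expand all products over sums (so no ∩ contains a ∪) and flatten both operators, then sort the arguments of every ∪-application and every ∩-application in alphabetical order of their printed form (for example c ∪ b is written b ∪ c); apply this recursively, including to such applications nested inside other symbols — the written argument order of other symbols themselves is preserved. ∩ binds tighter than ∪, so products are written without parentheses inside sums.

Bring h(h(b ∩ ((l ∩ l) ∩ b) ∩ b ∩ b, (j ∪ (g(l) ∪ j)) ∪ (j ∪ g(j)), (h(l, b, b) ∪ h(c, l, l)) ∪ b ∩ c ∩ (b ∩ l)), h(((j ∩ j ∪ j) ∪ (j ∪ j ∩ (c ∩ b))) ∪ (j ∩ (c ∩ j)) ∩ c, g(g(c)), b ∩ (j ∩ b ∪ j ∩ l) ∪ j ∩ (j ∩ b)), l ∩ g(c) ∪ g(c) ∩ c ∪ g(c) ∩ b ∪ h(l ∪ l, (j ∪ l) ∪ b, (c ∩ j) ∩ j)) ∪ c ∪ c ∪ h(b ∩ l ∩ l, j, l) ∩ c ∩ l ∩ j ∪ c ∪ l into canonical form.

Expand:  h(h(b ∩ b ∩ b ∩ b ∩ l ∩ l, g(j) ∪ g(l) ∪ j ∪ j ∪ j, b ∩ b ∩ c ∩ l ∪ h(c, l, l) ∪ h(l, b, b)), h(b ∩ c ∩ j ∪ c ∩ c ∩ j ∩ j ∪ j ∪ j ∪ j ∩ j, g(g(c)), b ∩ b ∩ j ∪ b ∩ j ∩ j ∪ b ∩ j ∩ l), b ∩ g(c) ∪ c ∩ g(c) ∪ g(c) ∩ l ∪ h(l ∪ l, b ∪ j ∪ l, c ∩ j ∩ j)) ∪ c ∪ c ∪ c ∩ h(b ∩ l ∩ l, j, l) ∩ j ∩ l ∪ c ∪ l
Sort arguments:  c ∪ c ∪ c ∪ c ∩ h(b ∩ l ∩ l, j, l) ∩ j ∩ l ∪ h(h(b ∩ b ∩ b ∩ b ∩ l ∩ l, g(j) ∪ g(l) ∪ j ∪ j ∪ j, b ∩ b ∩ c ∩ l ∪ h(c, l, l) ∪ h(l, b, b)), h(b ∩ c ∩ j ∪ c ∩ c ∩ j ∩ j ∪ j ∪ j ∪ j ∩ j, g(g(c)), b ∩ b ∩ j ∪ b ∩ j ∩ j ∪ b ∩ j ∩ l), b ∩ g(c) ∪ c ∩ g(c) ∪ g(c) ∩ l ∪ h(l ∪ l, b ∪ j ∪ l, c ∩ j ∩ j)) ∪ l

Answer: c ∪ c ∪ c ∪ c ∩ h(b ∩ l ∩ l, j, l) ∩ j ∩ l ∪ h(h(b ∩ b ∩ b ∩ b ∩ l ∩ l, g(j) ∪ g(l) ∪ j ∪ j ∪ j, b ∩ b ∩ c ∩ l ∪ h(c, l, l) ∪ h(l, b, b)), h(b ∩ c ∩ j ∪ c ∩ c ∩ j ∩ j ∪ j ∪ j ∪ j ∩ j, g(g(c)), b ∩ b ∩ j ∪ b ∩ j ∩ j ∪ b ∩ j ∩ l), b ∩ g(c) ∪ c ∩ g(c) ∪ g(c) ∩ l ∪ h(l ∪ l, b ∪ j ∪ l, c ∩ j ∩ j)) ∪ l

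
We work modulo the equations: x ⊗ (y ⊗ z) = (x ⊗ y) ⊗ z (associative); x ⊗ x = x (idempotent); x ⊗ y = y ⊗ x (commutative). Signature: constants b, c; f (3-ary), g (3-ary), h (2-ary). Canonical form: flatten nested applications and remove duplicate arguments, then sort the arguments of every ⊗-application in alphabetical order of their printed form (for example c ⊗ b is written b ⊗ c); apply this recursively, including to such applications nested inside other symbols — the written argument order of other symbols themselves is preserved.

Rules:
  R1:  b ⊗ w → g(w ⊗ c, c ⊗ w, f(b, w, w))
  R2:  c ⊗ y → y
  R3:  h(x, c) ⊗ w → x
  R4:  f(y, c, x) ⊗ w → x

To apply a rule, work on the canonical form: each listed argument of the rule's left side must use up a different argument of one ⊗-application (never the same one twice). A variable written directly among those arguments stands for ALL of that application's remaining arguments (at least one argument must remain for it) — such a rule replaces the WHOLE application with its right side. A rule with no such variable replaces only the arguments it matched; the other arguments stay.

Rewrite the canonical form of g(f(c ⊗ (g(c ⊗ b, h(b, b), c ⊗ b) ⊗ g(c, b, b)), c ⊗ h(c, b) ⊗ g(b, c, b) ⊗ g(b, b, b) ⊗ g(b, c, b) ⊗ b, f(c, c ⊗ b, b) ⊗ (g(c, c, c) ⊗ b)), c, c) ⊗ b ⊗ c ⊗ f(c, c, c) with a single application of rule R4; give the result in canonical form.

Canonical form:  b ⊗ c ⊗ f(c, c, c) ⊗ g(f(c ⊗ g(b ⊗ c, h(b, b), b ⊗ c) ⊗ g(c, b, b), b ⊗ c ⊗ g(b, b, b) ⊗ g(b, c, b) ⊗ h(c, b), b ⊗ f(c, b ⊗ c, b) ⊗ g(c, c, c)), c, c)
Apply R4:  consuming f(c, c, c);  w := b ⊗ c ⊗ g(f(c ⊗ g(b ⊗ c, h(b, b), b ⊗ c) ⊗ g(c, b, b), b ⊗ c ⊗ g(b, b, b) ⊗ g(b, c, b) ⊗ h(c, b), b ⊗ f(c, b ⊗ c, b) ⊗ g(c, c, c)), c, c), x := c, y := c
The extension variable absorbs all remaining arguments, so the whole application is rewritten.
Result:  c

Answer: c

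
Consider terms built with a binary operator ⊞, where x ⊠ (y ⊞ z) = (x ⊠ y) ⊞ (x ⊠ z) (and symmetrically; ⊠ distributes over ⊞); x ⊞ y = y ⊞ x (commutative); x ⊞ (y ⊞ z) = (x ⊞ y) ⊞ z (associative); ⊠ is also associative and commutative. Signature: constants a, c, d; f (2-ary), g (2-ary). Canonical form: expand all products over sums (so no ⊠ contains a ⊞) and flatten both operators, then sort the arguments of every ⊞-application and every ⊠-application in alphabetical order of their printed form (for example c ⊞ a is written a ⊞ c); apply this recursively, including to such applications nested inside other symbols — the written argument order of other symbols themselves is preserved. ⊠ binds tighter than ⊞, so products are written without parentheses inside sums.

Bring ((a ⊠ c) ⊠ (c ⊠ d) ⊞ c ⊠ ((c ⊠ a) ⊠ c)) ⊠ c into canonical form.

Distribute:  a ⊠ c ⊠ c ⊠ c ⊠ d ⊞ a ⊠ c ⊠ c ⊠ c ⊠ c
Order the arguments:  a ⊠ c ⊠ c ⊠ c ⊠ c ⊞ a ⊠ c ⊠ c ⊠ c ⊠ d

Answer: a ⊠ c ⊠ c ⊠ c ⊠ c ⊞ a ⊠ c ⊠ c ⊠ c ⊠ d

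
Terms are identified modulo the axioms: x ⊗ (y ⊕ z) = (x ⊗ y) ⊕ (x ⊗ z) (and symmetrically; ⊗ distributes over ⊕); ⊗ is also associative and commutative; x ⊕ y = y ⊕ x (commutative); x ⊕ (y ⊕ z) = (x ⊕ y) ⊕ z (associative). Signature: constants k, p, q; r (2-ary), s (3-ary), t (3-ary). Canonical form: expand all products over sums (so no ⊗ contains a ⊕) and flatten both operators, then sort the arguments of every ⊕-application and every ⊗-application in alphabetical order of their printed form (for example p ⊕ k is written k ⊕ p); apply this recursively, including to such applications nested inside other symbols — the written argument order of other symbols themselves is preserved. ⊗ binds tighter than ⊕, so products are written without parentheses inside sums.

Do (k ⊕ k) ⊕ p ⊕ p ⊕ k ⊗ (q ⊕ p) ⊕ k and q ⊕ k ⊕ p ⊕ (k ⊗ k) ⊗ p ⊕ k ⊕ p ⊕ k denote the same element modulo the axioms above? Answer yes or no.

Left:  (k ⊕ k) ⊕ p ⊕ p ⊕ k ⊗ (q ⊕ p) ⊕ k
  Distribute:  k ⊕ k ⊕ p ⊕ p ⊕ k ⊗ q ⊕ k ⊗ p ⊕ k
  Order the arguments:  k ⊕ k ⊕ k ⊕ k ⊗ p ⊕ k ⊗ q ⊕ p ⊕ p
Right:  q ⊕ k ⊕ p ⊕ (k ⊗ k) ⊗ p ⊕ k ⊕ p ⊕ k
  Merge nested applications:  q ⊕ k ⊕ p ⊕ k ⊗ k ⊗ p ⊕ k ⊕ p ⊕ k
  Order the arguments:  k ⊕ k ⊕ k ⊕ k ⊗ k ⊗ p ⊕ p ⊕ p ⊕ q

Answer: no — k ⊕ k ⊕ k ⊕ k ⊗ p ⊕ k ⊗ q ⊕ p ⊕ p vs k ⊕ k ⊕ k ⊕ k ⊗ k ⊗ p ⊕ p ⊕ p ⊕ q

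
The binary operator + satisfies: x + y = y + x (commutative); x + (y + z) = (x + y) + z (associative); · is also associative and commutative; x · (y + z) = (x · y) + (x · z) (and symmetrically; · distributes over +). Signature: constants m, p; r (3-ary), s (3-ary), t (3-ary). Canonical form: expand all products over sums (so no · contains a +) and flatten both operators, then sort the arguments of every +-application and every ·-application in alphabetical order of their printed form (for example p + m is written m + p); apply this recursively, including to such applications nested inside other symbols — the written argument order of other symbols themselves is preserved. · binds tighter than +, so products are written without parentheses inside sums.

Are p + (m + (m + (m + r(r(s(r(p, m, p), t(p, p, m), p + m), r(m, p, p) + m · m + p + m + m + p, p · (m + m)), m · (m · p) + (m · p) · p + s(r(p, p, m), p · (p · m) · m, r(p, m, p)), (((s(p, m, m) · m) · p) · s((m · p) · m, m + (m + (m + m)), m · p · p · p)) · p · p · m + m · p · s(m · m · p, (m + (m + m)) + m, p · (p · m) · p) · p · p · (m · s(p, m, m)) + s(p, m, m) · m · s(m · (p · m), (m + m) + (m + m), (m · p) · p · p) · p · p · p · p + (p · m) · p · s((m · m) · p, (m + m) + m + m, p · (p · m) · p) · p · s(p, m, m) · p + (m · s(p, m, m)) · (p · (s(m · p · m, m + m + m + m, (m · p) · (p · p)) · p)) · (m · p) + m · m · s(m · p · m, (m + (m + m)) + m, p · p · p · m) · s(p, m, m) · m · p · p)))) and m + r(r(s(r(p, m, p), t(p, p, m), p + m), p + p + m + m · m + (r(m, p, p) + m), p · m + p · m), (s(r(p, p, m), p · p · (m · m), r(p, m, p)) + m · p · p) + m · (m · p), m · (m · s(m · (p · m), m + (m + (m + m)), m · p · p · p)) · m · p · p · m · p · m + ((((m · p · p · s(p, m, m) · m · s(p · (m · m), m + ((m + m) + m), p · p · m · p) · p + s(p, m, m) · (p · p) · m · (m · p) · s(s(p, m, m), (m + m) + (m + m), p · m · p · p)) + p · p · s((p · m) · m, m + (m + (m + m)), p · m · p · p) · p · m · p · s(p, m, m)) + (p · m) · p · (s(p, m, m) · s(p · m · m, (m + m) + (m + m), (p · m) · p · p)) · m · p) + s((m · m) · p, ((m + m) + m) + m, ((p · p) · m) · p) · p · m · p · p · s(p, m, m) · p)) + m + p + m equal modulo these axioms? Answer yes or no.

Left:  p + (m + (m + (m + r(r(s(r(p, m, p), t(p, p, m), p + m), r(m, p, p) + m · m + p + m + m + p, p · (m + m)), m · (m · p) + (m · p) · p + s(r(p, p, m), p · (p · m) · m, r(p, m, p)), (((s(p, m, m) · m) · p) · s((m · p) · m, m + (m + (m + m)), m · p · p · p)) · p · p · m + m · p · s(m · m · p, (m + (m + m)) + m, p · (p · m) · p) · p · p · (m · s(p, m, m)) + s(p, m, m) · m · s(m · (p · m), (m + m) + (m + m), (m · p) · p · p) · p · p · p · p + (p · m) · p · s((m · m) · p, (m + m) + m + m, p · (p · m) · p) · p · s(p, m, m) · p + (m · s(p, m, m)) · (p · (s(m · p · m, m + m + m + m, (m · p) · (p · p)) · p)) · (m · p) + m · m · s(m · p · m, (m + (m + m)) + m, p · p · p · m) · s(p, m, m) · m · p · p))))
  Expand products over sums:  p + m + m + m + r(r(s(r(p, m, p), t(p, p, m), m + p), m + m + m · m + p + p + r(m, p, p), m · p + m · p), m · m · p + m · p · p + s(r(p, p, m), m · m · p · p, r(p, m, p)), m · m · m · p · p · s(m · m · p, m + m + m + m, m · p · p · p) · s(p, m, m) + m · m · p · p · p · s(m · m · p, m + m + m + m, m · p · p · p) · s(p, m, m) + m · m · p · p · p · s(m · m · p, m + m + m + m, m · p · p · p) · s(p, m, m) + m · m · p · p · p · s(m · m · p, m + m + m + m, m · p · p · p) · s(p, m, m) + m · p · p · p · p · s(m · m · p, m + m + m + m, m · p · p · p) · s(p, m, m) + m · p · p · p · p · s(m · m · p, m + m + m + m, m · p · p · p) · s(p, m, m))
  Order the arguments:  m + m + m + p + r(r(s(r(p, m, p), t(p, p, m), m + p), m + m + m · m + p + p + r(m, p, p), m · p + m · p), m · m · p + m · p · p + s(r(p, p, m), m · m · p · p, r(p, m, p)), m · m · m · p · p · s(m · m · p, m + m + m + m, m · p · p · p) · s(p, m, m) + m · m · p · p · p · s(m · m · p, m + m + m + m, m · p · p · p) · s(p, m, m) + m · m · p · p · p · s(m · m · p, m + m + m + m, m · p · p · p) · s(p, m, m) + m · m · p · p · p · s(m · m · p, m + m + m + m, m · p · p · p) · s(p, m, m) + m · p · p · p · p · s(m · m · p, m + m + m + m, m · p · p · p) · s(p, m, m) + m · p · p · p · p · s(m · m · p, m + m + m + m, m · p · p · p) · s(p, m, m))
Right:  m + r(r(s(r(p, m, p), t(p, p, m), p + m), p + p + m + m · m + (r(m, p, p) + m), p · m + p · m), (s(r(p, p, m), p · p · (m · m), r(p, m, p)) + m · p · p) + m · (m · p), m · (m · s(m · (p · m), m + (m + (m + m)), m · p · p · p)) · m · p · p · m · p · m + ((((m · p · p · s(p, m, m) · m · s(p · (m · m), m + ((m + m) + m), p · p · m · p) · p + s(p, m, m) · (p · p) · m · (m · p) · s(s(p, m, m), (m + m) + (m + m), p · m · p · p)) + p · p · s((p · m) · m, m + (m + (m + m)), p · m · p · p) · p · m · p · s(p, m, m)) + (p · m) · p · (s(p, m, m) · s(p · m · m, (m + m) + (m + m), (p · m) · p · p)) · m · p) + s((m · m) · p, ((m + m) + m) + m, ((p · p) · m) · p) · p · m · p · p · s(p, m, m) · p)) + m + p + m
  Un-nest:  m + r(r(s(r(p, m, p), t(p, p, m), m + p), m + m + m · m + p + p + r(m, p, p), m · p + m · p), m · m · p + m · p · p + s(r(p, p, m), m · m · p · p, r(p, m, p)), m · m · m · m · m · p · p · p · s(m · m · p, m + m + m + m, m · p · p · p) + m · m · p · p · p · s(m · m · p, m + m + m + m, m · p · p · p) · s(p, m, m) + m · m · p · p · p · s(m · m · p, m + m + m + m, m · p · p · p) · s(p, m, m) + m · m · p · p · p · s(p, m, m) · s(s(p, m, m), m + m + m + m, m · p · p · p) + m · p · p · p · p · s(m · m · p, m + m + m + m, m · p · p · p) · s(p, m, m) + m · p · p · p · p · s(m · m · p, m + m + m + m, m · p · p · p) · s(p, m, m)) + m + p + m
  Order the arguments:  m + m + m + p + r(r(s(r(p, m, p), t(p, p, m), m + p), m + m + m · m + p + p + r(m, p, p), m · p + m · p), m · m · p + m · p · p + s(r(p, p, m), m · m · p · p, r(p, m, p)), m · m · m · m · m · p · p · p · s(m · m · p, m + m + m + m, m · p · p · p) + m · m · p · p · p · s(m · m · p, m + m + m + m, m · p · p · p) · s(p, m, m) + m · m · p · p · p · s(m · m · p, m + m + m + m, m · p · p · p) · s(p, m, m) + m · m · p · p · p · s(p, m, m) · s(s(p, m, m), m + m + m + m, m · p · p · p) + m · p · p · p · p · s(m · m · p, m + m + m + m, m · p · p · p) · s(p, m, m) + m · p · p · p · p · s(m · m · p, m + m + m + m, m · p · p · p) · s(p, m, m))

Answer: no — m + m + m + p + r(r(s(r(p, m, p), t(p, p, m), m + p), m + m + m · m + p + p + r(m, p, p), m · p + m · p), m · m · p + m · p · p + s(r(p, p, m), m · m · p · p, r(p, m, p)), m · m · m · p · p · s(m · m · p, m + m + m + m, m · p · p · p) · s(p, m, m) + m · m · p · p · p · s(m · m · p, m + m + m + m, m · p · p · p) · s(p, m, m) + m · m · p · p · p · s(m · m · p, m + m + m + m, m · p · p · p) · s(p, m, m) + m · m · p · p · p · s(m · m · p, m + m + m + m, m · p · p · p) · s(p, m, m) + m · p · p · p · p · s(m · m · p, m + m + m + m, m · p · p · p) · s(p, m, m) + m · p · p · p · p · s(m · m · p, m + m + m + m, m · p · p · p) · s(p, m, m)) vs m + m + m + p + r(r(s(r(p, m, p), t(p, p, m), m + p), m + m + m · m + p + p + r(m, p, p), m · p + m · p), m · m · p + m · p · p + s(r(p, p, m), m · m · p · p, r(p, m, p)), m · m · m · m · m · p · p · p · s(m · m · p, m + m + m + m, m · p · p · p) + m · m · p · p · p · s(m · m · p, m + m + m + m, m · p · p · p) · s(p, m, m) + m · m · p · p · p · s(m · m · p, m + m + m + m, m · p · p · p) · s(p, m, m) + m · m · p · p · p · s(p, m, m) · s(s(p, m, m), m + m + m + m, m · p · p · p) + m · p · p · p · p · s(m · m · p, m + m + m + m, m · p · p · p) · s(p, m, m) + m · p · p · p · p · s(m · m · p, m + m + m + m, m · p · p · p) · s(p, m, m))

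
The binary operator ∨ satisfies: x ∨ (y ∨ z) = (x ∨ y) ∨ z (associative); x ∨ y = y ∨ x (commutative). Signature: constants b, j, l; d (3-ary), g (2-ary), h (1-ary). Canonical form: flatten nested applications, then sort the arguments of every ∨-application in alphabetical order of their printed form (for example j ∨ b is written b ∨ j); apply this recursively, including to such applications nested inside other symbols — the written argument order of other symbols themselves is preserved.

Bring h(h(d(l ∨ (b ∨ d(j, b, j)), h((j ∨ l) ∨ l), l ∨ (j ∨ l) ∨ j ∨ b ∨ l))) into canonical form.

Answer: h(h(d(b ∨ d(j, b, j) ∨ l, h(j ∨ l ∨ l), b ∨ j ∨ j ∨ l ∨ l ∨ l)))

Derivation:
Focus inside:  l ∨ (j ∨ l) ∨ j ∨ b ∨ l
Un-nest:  l ∨ j ∨ l ∨ j ∨ b ∨ l
Sort:  b ∨ j ∨ j ∨ l ∨ l ∨ l
Reassemble:  h(h(d(b ∨ d(j, b, j) ∨ l, h(j ∨ l ∨ l), b ∨ j ∨ j ∨ l ∨ l ∨ l)))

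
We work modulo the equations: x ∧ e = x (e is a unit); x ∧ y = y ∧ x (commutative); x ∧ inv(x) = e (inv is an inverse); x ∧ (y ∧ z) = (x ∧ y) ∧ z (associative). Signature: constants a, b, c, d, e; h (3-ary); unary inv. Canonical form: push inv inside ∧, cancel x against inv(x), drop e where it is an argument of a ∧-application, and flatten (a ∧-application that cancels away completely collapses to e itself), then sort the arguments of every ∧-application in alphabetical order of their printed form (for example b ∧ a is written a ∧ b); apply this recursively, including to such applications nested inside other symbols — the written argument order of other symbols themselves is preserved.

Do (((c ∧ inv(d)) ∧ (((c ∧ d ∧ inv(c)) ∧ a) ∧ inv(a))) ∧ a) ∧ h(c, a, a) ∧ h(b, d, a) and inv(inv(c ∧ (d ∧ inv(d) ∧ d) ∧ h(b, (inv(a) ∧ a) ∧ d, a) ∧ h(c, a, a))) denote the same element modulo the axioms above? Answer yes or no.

Answer: no — a ∧ c ∧ h(b, d, a) ∧ h(c, a, a) vs c ∧ d ∧ h(b, d, a) ∧ h(c, a, a)

Derivation:
Left:  (((c ∧ inv(d)) ∧ (((c ∧ d ∧ inv(c)) ∧ a) ∧ inv(a))) ∧ a) ∧ h(c, a, a) ∧ h(b, d, a)
  Cancel:  d cancels
  Combine occurrences:  c ∧ a ∧ h(c, a, a) ∧ h(b, d, a)
  Sort arguments:  a ∧ c ∧ h(b, d, a) ∧ h(c, a, a)
Right:  inv(inv(c ∧ (d ∧ inv(d) ∧ d) ∧ h(b, (inv(a) ∧ a) ∧ d, a) ∧ h(c, a, a)))
  Push inv inside:  distribute inv over ∧ and collapse double inv
  Collect terms:  c ∧ d ∧ h(b, d, a) ∧ h(c, a, a)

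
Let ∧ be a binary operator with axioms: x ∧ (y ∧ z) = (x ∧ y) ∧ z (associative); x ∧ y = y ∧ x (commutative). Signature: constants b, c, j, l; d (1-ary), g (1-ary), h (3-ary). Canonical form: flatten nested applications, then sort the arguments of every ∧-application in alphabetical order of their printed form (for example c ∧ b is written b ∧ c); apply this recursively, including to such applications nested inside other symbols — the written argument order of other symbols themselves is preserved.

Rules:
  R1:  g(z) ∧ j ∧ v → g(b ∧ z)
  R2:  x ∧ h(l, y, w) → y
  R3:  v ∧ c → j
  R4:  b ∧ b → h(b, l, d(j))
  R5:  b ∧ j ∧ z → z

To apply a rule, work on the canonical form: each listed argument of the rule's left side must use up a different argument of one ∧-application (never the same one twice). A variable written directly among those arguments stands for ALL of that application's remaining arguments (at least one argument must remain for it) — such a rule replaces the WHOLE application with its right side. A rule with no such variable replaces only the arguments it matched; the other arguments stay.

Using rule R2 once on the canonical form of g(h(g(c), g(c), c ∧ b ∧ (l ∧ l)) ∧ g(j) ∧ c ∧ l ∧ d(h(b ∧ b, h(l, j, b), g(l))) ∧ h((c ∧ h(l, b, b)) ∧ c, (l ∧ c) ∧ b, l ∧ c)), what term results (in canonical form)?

Answer: g(c ∧ d(h(b ∧ b, h(l, j, b), g(l))) ∧ g(j) ∧ h(b, b ∧ c ∧ l, c ∧ l) ∧ h(g(c), g(c), b ∧ c ∧ l ∧ l) ∧ l)

Derivation:
Canonical form:  g(c ∧ d(h(b ∧ b, h(l, j, b), g(l))) ∧ g(j) ∧ h(c ∧ c ∧ h(l, b, b), b ∧ c ∧ l, c ∧ l) ∧ h(g(c), g(c), b ∧ c ∧ l ∧ l) ∧ l)
R2 matches:  uses h(l, b, b);  w := b, x := c ∧ c, y := b
Every leftover argument binds to the variable; the entire application is replaced.
Result:  g(c ∧ d(h(b ∧ b, h(l, j, b), g(l))) ∧ g(j) ∧ h(b, b ∧ c ∧ l, c ∧ l) ∧ h(g(c), g(c), b ∧ c ∧ l ∧ l) ∧ l)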